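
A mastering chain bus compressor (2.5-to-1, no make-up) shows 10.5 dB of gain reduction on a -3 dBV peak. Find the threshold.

Gain reduction = -3 − (-13.5) = 10.5 dB; output overshoot = GR / (R − 1) = 10.5 / 1.5 = 7 dB.
Threshold = output − output overshoot = -13.5 − 7 = -20.5 dBV.

-20.5 dBV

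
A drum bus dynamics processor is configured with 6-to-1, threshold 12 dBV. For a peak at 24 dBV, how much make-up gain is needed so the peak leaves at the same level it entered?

10 dB

Overshoot 12 dB → 12/6 = 2 dB after compression, so the compressed level is 12 + 2 = 14 dBV.
Make-up = target − compressed = 24 − 14 = 10 dB.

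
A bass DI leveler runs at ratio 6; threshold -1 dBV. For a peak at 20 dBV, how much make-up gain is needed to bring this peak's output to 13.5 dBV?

11 dB

Without make-up, output = threshold + overshoot/6 = -1 + 3.5 = 2.5 dBV.
Gap to target: 11 dB.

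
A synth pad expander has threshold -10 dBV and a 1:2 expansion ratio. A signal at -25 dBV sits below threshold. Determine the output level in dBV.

Below threshold, a 1:2 expander applies gain = (2−1)×(T − x) of attenuation.
(2−1) × 15 = 15 dB, so output = -25 − 15 = -40 dBV.

-40 dBV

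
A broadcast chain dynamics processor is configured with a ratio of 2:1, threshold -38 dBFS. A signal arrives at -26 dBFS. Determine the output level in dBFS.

Overshoot: -26 − (-38) = 12 dB.
2:1 compression reduces that to 12/2 = 6 dB over.
Output = -38 + 6 = -32 dBFS.

-32 dBFS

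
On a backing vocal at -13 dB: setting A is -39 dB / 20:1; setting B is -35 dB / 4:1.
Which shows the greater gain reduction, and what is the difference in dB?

A, by 8.2 dB

A: GR = 26 − 26/20 = 24.7 dB.
B: GR = 22 − 22/4 = 16.5 dB.
A reduces 8.2 dB more.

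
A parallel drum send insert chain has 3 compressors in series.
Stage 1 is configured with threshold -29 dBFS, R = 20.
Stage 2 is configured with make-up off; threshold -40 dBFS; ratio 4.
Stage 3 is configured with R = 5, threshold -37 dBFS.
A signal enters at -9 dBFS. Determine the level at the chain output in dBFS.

-37 dBFS

Stage 1: overshoot 20 dB → 20/20 = 1 dB → -28 dBFS.
Stage 2: -28 dBFS is 12 dB over -40 dBFS; at 4:1 that becomes 3 dB over, giving -37 dBFS.
Stage 3: -37 dBFS is at or below the -37 dBFS threshold — no compression; output -37 dBFS.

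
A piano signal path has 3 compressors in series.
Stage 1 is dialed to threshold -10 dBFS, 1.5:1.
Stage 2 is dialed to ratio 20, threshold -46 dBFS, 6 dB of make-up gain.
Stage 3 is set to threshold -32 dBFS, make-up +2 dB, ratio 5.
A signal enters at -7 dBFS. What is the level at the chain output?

-36.1 dBFS

Stage 1: 3 dB above -10 dBFS, reduced 1.5:1 to 2 dB above → -8 dBFS.
Stage 2: -8 dBFS is 38 dB over -46 dBFS; at 20:1 that becomes 1.9 dB over, giving -44.1 dBFS; +6 dB make-up → -38.1 dBFS.
Stage 3: -38.1 dBFS ≤ -32 dBFS, so stage 3 doesn't engage; make-up brings it to -36.1 dBFS.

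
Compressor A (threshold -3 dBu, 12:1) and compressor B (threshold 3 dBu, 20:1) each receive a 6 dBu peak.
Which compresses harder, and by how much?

A: GR = 9 − 9/12 = 8.25 dB.
B: GR = 3 − 3/20 = 2.85 dB.
A applies 5.4 dB more gain reduction.

A, by 5.4 dB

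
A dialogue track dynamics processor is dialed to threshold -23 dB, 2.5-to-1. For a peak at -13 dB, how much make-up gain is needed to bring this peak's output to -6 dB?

13 dB

Overshoot 10 dB → 10/2.5 = 4 dB after compression, so the compressed level is -23 + 4 = -19 dB.
Make-up = target − compressed = -6 − (-19) = 13 dB.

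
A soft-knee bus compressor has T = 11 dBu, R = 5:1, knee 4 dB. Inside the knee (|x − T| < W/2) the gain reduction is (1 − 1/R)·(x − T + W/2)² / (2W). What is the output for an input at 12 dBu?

11.1 dBu

x − T + W/2 = 12 − 11 + 2 = 3.
GR = (1 − 1/5) × 3² / 8 = 0.8 × 9 / 8 = 0.9 dB.
Output = 12 − 0.9 = 11.1 dBu.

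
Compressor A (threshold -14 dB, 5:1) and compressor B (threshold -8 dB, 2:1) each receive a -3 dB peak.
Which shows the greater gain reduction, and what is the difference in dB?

A, by 6.3 dB

A: 11 dB over, compressed to 2.2 dB over, so 8.8 dB of GR.
B: 5 dB over, compressed to 2.5 dB over, so 2.5 dB of GR.
A reduces 6.3 dB more.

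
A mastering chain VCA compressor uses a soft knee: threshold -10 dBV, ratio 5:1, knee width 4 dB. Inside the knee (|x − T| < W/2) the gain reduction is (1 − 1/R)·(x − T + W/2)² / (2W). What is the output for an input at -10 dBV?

x − T + W/2 = -10 − (-10) + 2 = 2.
GR = (1 − 1/5) × 2² / 8 = 0.8 × 4 / 8 = 0.4 dB.
Output = -10 − 0.4 = -10.4 dBV.

-10.4 dBV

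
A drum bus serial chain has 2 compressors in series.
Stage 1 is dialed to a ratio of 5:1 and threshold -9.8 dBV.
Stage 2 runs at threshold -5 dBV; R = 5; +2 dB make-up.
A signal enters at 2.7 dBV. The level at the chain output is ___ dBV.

-5.3 dBV

Stage 1: overshoot 12.5 dB → 12.5/5 = 2.5 dB → -7.3 dBV.
Stage 2: below threshold (-7.3 ≤ -5); passes unchanged; make-up brings it to -5.3 dBV.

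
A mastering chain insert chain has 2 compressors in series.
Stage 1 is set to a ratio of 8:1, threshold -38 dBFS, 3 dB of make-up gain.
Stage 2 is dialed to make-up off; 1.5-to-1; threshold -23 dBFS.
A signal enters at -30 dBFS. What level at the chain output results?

-34 dBFS

Stage 1: 8 dB above -38 dBFS, reduced 8:1 to 1 dB above → -37 dBFS; +3 dB make-up → -34 dBFS.
Stage 2: -34 dBFS ≤ -23 dBFS, so stage 2 doesn't engage; output -34 dBFS.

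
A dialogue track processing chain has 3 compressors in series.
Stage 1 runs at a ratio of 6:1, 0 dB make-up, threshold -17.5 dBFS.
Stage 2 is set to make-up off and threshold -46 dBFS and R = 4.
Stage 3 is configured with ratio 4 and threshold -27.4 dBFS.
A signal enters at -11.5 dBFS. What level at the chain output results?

-38.625 dBFS

Stage 1: overshoot 6 dB → 6/6 = 1 dB → -16.5 dBFS.
Stage 2: overshoot 29.5 dB → 29.5/4 = 7.375 dB → -38.625 dBFS.
Stage 3: -38.625 dBFS ≤ -27.4 dBFS, so stage 3 doesn't engage; output -38.625 dBFS.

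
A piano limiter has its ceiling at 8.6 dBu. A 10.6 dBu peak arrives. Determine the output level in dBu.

The limiter clamps the peak to its 8.6 dBu ceiling.

8.6 dBu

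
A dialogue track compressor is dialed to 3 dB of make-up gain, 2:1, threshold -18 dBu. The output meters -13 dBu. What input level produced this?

-14 dBu

Before make-up, the level was -13 − 3 = -16 dBu.
That's 2 dB above the -18 dBu threshold.
Input overshoot = R × output overshoot = 4 dB → input = -18 + 4 = -14 dBu.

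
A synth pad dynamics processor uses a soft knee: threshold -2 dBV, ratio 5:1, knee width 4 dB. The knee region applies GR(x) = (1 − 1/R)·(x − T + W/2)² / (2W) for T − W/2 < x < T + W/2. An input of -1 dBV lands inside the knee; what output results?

x − T + W/2 = -1 − (-2) + 2 = 3.
GR = (1 − 1/5) × 3² / 8 = 0.8 × 9 / 8 = 0.9 dB.
Output = -1 − 0.9 = -1.9 dBV.

-1.9 dBV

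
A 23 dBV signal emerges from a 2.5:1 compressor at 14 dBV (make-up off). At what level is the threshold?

8 dBV

Gain reduction = 23 − 14 = 9 dB; output overshoot = GR / (R − 1) = 9 / 1.5 = 6 dB.
Threshold = output − output overshoot = 14 − 6 = 8 dBV.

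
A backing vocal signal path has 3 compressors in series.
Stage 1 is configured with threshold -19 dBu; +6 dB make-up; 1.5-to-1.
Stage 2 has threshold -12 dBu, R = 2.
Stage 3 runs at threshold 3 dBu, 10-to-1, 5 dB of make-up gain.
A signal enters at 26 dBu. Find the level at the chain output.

Stage 1: 26 dBu is 45 dB over -19 dBu; at 1.5:1 that becomes 30 dB over, giving 11 dBu; +6 dB make-up → 17 dBu.
Stage 2: 17 dBu is 29 dB over -12 dBu; at 2:1 that becomes 14.5 dB over, giving 2.5 dBu.
Stage 3: below threshold (2.5 ≤ 3); passes unchanged; make-up brings it to 7.5 dBu.

7.5 dBu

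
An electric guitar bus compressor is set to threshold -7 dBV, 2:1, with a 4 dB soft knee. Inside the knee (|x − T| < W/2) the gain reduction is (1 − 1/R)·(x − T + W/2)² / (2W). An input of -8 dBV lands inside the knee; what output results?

-8.0625 dBV

x − T + W/2 = -8 − (-7) + 2 = 1.
GR = (1 − 1/2) × 1² / 8 = 0.5 × 1 / 8 = 0.0625 dB.
Output = -8 − 0.0625 = -8.0625 dBV.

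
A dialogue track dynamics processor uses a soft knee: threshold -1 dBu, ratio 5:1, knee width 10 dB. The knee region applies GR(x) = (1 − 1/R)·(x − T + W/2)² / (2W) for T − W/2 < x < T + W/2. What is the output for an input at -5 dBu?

x − T + W/2 = -5 − (-1) + 5 = 1.
GR = (1 − 1/5) × 1² / 20 = 0.8 × 1 / 20 = 0.04 dB.
Output = -5 − 0.04 = -5.04 dBu.

-5.04 dBu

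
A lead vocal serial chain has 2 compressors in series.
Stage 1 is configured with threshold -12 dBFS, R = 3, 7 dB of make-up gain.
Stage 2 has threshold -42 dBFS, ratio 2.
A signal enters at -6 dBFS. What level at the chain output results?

Stage 1: overshoot 6 dB → 6/3 = 2 dB → -10 dBFS; +7 dB make-up → -3 dBFS.
Stage 2: 39 dB above -42 dBFS, reduced 2:1 to 19.5 dB above → -22.5 dBFS.

-22.5 dBFS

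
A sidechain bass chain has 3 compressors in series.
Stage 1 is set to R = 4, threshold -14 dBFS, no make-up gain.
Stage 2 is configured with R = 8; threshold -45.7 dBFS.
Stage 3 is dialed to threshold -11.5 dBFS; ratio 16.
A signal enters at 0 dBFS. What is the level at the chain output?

Stage 1: overshoot 14 dB → 14/4 = 3.5 dB → -10.5 dBFS.
Stage 2: 35.2 dB above -45.7 dBFS, reduced 8:1 to 4.4 dB above → -41.3 dBFS.
Stage 3: below threshold (-41.3 ≤ -11.5); passes unchanged; output -41.3 dBFS.

-41.3 dBFS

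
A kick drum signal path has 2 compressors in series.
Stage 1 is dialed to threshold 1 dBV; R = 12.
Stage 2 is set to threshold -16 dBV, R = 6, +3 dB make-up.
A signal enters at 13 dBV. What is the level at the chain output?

-10 dBV

Stage 1: 13 dBV is 12 dB over 1 dBV; at 12:1 that becomes 1 dB over, giving 2 dBV.
Stage 2: overshoot 18 dB → 18/6 = 3 dB → -13 dBV; +3 dB make-up → -10 dBV.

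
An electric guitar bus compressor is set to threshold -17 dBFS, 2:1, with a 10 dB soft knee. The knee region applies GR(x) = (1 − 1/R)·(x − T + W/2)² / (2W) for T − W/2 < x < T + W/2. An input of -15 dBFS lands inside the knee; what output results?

x − T + W/2 = -15 − (-17) + 5 = 7.
GR = (1 − 1/2) × 7² / 20 = 0.5 × 49 / 20 = 1.225 dB.
Output = -15 − 1.225 = -16.225 dBFS.

-16.225 dBFS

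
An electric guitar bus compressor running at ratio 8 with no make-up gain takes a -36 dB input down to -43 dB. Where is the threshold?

-44 dB

Let T be the threshold. Output overshoot = (input overshoot)/R, so -43 − T = (-36 − T)/8.
8·(-43 − T) = -36 − T → 7·T = -344 − (-36) = -308.
T = -308/7 = -44 dB.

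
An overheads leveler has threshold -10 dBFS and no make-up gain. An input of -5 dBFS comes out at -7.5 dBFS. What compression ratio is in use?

Input overshoot = -5 − (-10) = 5 dB; output overshoot = -7.5 − (-10) = 2.5 dB.
Ratio = 5 / 2.5 = 2.

2:1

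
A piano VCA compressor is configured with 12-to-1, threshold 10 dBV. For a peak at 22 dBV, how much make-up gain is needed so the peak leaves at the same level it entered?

11 dB

Overshoot 12 dB → 12/12 = 1 dB after compression, so the compressed level is 10 + 1 = 11 dBV.
Make-up = target − compressed = 22 − 11 = 11 dB.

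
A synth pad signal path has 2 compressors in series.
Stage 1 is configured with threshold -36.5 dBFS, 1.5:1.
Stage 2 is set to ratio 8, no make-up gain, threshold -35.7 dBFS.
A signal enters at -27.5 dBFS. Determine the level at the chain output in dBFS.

Stage 1: -27.5 dBFS is 9 dB over -36.5 dBFS; at 1.5:1 that becomes 6 dB over, giving -30.5 dBFS.
Stage 2: 5.2 dB above -35.7 dBFS, reduced 8:1 to 0.65 dB above → -35.05 dBFS.

-35.05 dBFS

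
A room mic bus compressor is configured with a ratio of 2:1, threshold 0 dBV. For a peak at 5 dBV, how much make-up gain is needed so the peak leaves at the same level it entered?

2.5 dB

Overshoot 5 dB → 5/2 = 2.5 dB after compression, so the compressed level is 0 + 2.5 = 2.5 dBV.
Make-up = target − compressed = 5 − 2.5 = 2.5 dB.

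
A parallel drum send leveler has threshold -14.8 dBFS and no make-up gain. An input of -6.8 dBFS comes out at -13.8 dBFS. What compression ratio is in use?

Input overshoot = -6.8 − (-14.8) = 8 dB; output overshoot = -13.8 − (-14.8) = 1 dB.
Ratio = 8 / 1 = 8.

8:1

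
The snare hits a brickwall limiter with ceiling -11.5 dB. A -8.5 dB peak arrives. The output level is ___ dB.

-11.5 dB

At ∞:1, everything above -11.5 dB is held at the ceiling.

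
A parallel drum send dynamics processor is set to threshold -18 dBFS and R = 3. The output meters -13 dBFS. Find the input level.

-3 dBFS

Post-compression overshoot = -13 − (-18) = 5 dB.
Input overshoot = R × output overshoot = 15 dB → input = -18 + 15 = -3 dBFS.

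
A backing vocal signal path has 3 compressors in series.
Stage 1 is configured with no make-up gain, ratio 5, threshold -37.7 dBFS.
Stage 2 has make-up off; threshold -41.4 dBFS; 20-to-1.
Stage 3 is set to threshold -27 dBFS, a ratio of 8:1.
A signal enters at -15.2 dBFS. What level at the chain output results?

Stage 1: 22.5 dB above -37.7 dBFS, reduced 5:1 to 4.5 dB above → -33.2 dBFS.
Stage 2: -33.2 dBFS is 8.2 dB over -41.4 dBFS; at 20:1 that becomes 0.41 dB over, giving -40.99 dBFS.
Stage 3: -40.99 dBFS ≤ -27 dBFS, so stage 3 doesn't engage; output -40.99 dBFS.

-40.99 dBFS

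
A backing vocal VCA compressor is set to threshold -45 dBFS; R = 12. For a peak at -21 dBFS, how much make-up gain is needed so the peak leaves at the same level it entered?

Without make-up, output = threshold + overshoot/12 = -45 + 2 = -43 dBFS.
Gap to target: 22 dB.

22 dB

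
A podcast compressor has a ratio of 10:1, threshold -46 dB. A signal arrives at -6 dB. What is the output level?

-42 dB

The input is 40 dB above the -46 dB threshold.
10:1 compression reduces that to 40/10 = 4 dB over.
So the level is -46 + 4 = -42 dB.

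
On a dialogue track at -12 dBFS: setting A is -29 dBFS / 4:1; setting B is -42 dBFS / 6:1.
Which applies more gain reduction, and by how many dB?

A: 17 dB over, compressed to 4.25 dB over, so 12.75 dB of GR.
B: 30 dB over, compressed to 5 dB over, so 25 dB of GR.
B applies 12.25 dB more gain reduction.

B, by 12.25 dB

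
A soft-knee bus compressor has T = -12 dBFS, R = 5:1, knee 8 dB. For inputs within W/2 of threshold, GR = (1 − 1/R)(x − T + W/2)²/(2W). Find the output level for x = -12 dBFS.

x − T + W/2 = -12 − (-12) + 4 = 4.
GR = (1 − 1/5) × 4² / 16 = 0.8 × 16 / 16 = 0.8 dB.
Output = -12 − 0.8 = -12.8 dBFS.

-12.8 dBFS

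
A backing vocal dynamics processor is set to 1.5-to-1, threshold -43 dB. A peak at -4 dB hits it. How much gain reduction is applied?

13 dB

The signal is 39 dB above threshold.
A 1.5:1 ratio leaves 26 dB of that excess.
Gain reduction = 39 − 26 = 13 dB.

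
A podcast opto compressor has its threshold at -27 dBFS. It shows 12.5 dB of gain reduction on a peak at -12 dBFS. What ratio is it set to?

Input overshoot = -12 − (-27) = 15 dB.
Output overshoot = 15 − 12.5 = 2.5 dB.
Ratio = input overshoot / output overshoot = 15 / 2.5 = 6.

6:1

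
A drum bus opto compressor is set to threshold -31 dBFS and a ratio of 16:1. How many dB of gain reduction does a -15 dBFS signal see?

15 dB

-15 dBFS exceeds the threshold by 16 dB.
At 16:1, output sits 16/16 = 1 dB above threshold.
Gain reduction = 16 − 1 = 15 dB.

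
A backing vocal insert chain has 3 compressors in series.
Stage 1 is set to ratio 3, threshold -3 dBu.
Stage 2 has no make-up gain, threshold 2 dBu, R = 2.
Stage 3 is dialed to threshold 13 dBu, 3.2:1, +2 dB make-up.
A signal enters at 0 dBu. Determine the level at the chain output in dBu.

0 dBu

Stage 1: 0 dBu is 3 dB over -3 dBu; at 3:1 that becomes 1 dB over, giving -2 dBu.
Stage 2: below threshold (-2 ≤ 2); passes unchanged; output -2 dBu.
Stage 3: -2 dBu ≤ 13 dBu, so stage 3 doesn't engage; make-up brings it to 0 dBu.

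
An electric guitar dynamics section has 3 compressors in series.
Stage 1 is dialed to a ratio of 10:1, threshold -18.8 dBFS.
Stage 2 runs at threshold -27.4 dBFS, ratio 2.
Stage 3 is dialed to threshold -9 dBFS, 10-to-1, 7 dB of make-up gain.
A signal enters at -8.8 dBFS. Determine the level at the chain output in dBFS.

-15.6 dBFS

Stage 1: overshoot 10 dB → 10/10 = 1 dB → -17.8 dBFS.
Stage 2: 9.6 dB above -27.4 dBFS, reduced 2:1 to 4.8 dB above → -22.6 dBFS.
Stage 3: -22.6 dBFS ≤ -9 dBFS, so stage 3 doesn't engage; make-up brings it to -15.6 dBFS.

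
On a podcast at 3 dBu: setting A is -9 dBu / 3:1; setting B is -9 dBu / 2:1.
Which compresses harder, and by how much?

A: GR = 12 − 12/3 = 8 dB.
B: GR = 12 − 12/2 = 6 dB.
A applies 2 dB more gain reduction.

A, by 2 dB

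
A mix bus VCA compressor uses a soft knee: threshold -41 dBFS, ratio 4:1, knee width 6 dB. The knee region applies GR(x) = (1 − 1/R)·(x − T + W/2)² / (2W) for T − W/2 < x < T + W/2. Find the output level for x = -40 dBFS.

-41 dBFS

x − T + W/2 = -40 − (-41) + 3 = 4.
GR = (1 − 1/4) × 4² / 12 = 0.75 × 16 / 12 = 1 dB.
Output = -40 − 1 = -41 dBFS.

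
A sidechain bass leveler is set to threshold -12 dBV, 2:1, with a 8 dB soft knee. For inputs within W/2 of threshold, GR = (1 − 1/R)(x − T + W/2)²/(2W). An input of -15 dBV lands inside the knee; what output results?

x − T + W/2 = -15 − (-12) + 4 = 1.
GR = (1 − 1/2) × 1² / 16 = 0.5 × 1 / 16 = 0.03125 dB.
Output = -15 − 0.03125 = -15.03125 dBV.

-15.03125 dBV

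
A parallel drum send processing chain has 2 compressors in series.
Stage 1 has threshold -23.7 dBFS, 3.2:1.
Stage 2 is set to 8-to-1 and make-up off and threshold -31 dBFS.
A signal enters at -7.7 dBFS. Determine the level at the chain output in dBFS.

Stage 1: -7.7 dBFS is 16 dB over -23.7 dBFS; at 3.2:1 that becomes 5 dB over, giving -18.7 dBFS.
Stage 2: overshoot 12.3 dB → 12.3/8 = 1.5375 dB → -29.4625 dBFS.

-29.4625 dBFS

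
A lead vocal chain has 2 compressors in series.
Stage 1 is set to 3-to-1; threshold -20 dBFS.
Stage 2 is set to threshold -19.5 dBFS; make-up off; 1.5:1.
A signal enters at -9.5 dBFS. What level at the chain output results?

-17.5 dBFS

Stage 1: overshoot 10.5 dB → 10.5/3 = 3.5 dB → -16.5 dBFS.
Stage 2: 3 dB above -19.5 dBFS, reduced 1.5:1 to 2 dB above → -17.5 dBFS.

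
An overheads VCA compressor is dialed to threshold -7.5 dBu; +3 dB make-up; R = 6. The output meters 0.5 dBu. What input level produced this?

22.5 dBu

Before make-up, the level was 0.5 − 3 = -2.5 dBu.
The compressed level sits -2.5 − (-7.5) = 5 dB over threshold.
Input overshoot = R × output overshoot = 30 dB → input = -7.5 + 30 = 22.5 dBu.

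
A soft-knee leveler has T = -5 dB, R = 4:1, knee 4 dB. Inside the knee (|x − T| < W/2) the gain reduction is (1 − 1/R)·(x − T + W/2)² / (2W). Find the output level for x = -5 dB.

-5.375 dB

x − T + W/2 = -5 − (-5) + 2 = 2.
GR = (1 − 1/4) × 2² / 8 = 0.75 × 4 / 8 = 0.375 dB.
Output = -5 − 0.375 = -5.375 dB.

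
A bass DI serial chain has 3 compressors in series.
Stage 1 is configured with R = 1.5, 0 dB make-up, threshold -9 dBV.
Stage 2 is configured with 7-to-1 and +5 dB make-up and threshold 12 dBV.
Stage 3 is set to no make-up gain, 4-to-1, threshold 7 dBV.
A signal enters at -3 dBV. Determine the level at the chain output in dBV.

0 dBV

Stage 1: -3 dBV is 6 dB over -9 dBV; at 1.5:1 that becomes 4 dB over, giving -5 dBV.
Stage 2: below threshold (-5 ≤ 12); passes unchanged; make-up brings it to 0 dBV.
Stage 3: below threshold (0 ≤ 7); passes unchanged; output 0 dBV.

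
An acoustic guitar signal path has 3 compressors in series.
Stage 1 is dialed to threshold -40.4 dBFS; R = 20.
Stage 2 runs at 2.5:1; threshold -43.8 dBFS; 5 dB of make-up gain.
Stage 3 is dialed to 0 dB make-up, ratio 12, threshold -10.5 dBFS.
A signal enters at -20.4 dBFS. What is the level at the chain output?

Stage 1: 20 dB above -40.4 dBFS, reduced 20:1 to 1 dB above → -39.4 dBFS.
Stage 2: overshoot 4.4 dB → 4.4/2.5 = 1.76 dB → -42.04 dBFS; +5 dB make-up → -37.04 dBFS.
Stage 3: -37.04 dBFS is at or below the -10.5 dBFS threshold — no compression; output -37.04 dBFS.

-37.04 dBFS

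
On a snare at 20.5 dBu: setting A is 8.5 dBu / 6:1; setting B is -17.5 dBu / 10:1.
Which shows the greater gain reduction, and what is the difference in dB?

B, by 24.2 dB

A: 12 dB over, compressed to 2 dB over, so 10 dB of GR.
B: 38 dB over, compressed to 3.8 dB over, so 34.2 dB of GR.
B applies 24.2 dB more gain reduction.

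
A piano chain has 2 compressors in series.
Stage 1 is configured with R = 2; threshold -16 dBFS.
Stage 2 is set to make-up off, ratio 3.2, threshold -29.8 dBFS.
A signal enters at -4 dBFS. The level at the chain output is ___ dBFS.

Stage 1: overshoot 12 dB → 12/2 = 6 dB → -10 dBFS.
Stage 2: overshoot 19.8 dB → 19.8/3.2 = 6.1875 dB → -23.6125 dBFS.

-23.6125 dBFS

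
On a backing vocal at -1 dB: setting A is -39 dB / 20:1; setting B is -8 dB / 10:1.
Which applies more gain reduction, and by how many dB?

A, by 29.8 dB

A: GR = 38 − 38/20 = 36.1 dB.
B: GR = 7 − 7/10 = 6.3 dB.
Difference: 29.8 dB in favour of A.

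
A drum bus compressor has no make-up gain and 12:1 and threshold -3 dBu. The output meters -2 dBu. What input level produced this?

9 dBu

That's 1 dB above the -3 dBu threshold.
Before 12:1 compression the overshoot was 1 × 12 = 12 dB, so input = -3 + 12 = 9 dBu.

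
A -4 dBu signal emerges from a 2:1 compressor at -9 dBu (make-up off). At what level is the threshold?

-14 dBu

Input is 10 dB above T (since output overshoot × R = input overshoot: (-9 − T)·2 = -4 − T gives T = -14 dBu).
Check: -14 + (-4 − (-14))/2 = -14 + 5 = -9 dBu. ✓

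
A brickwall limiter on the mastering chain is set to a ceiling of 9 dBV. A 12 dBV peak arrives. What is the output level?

9 dBV

A brickwall limiter is an ∞:1 compressor: any input above the ceiling is clamped to 9 dBV.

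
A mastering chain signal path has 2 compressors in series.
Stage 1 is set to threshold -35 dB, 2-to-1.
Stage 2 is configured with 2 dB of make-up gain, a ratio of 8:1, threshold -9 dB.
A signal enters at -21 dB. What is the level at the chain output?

Stage 1: -21 dB is 14 dB over -35 dB; at 2:1 that becomes 7 dB over, giving -28 dB.
Stage 2: below threshold (-28 ≤ -9); passes unchanged; make-up brings it to -26 dB.

-26 dB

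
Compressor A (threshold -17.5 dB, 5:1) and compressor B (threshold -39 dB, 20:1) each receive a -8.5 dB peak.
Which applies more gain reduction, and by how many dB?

B, by 21.775 dB

A: overshoot 9 dB → output overshoot 1.8 dB → GR 7.2 dB.
B: overshoot 30.5 dB → output overshoot 1.525 dB → GR 28.975 dB.
Difference: 21.775 dB in favour of B.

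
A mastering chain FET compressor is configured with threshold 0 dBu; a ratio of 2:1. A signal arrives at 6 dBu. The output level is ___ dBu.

3 dBu

The input is 6 dB above the 0 dBu threshold.
2:1 compression reduces that to 6/2 = 3 dB over.
That puts the output at 3 dBu.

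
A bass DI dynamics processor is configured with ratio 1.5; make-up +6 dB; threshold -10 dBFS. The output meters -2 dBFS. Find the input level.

-7 dBFS

Before make-up, the level was -2 − 6 = -8 dBFS.
That's 2 dB above the -10 dBFS threshold.
Before 1.5:1 compression the overshoot was 2 × 1.5 = 3 dB, so input = -10 + 3 = -7 dBFS.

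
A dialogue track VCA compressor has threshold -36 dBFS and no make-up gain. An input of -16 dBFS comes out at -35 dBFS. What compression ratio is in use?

20:1

Input overshoot = -16 − (-36) = 20 dB; output overshoot = -35 − (-36) = 1 dB.
Ratio = 20 / 1 = 20.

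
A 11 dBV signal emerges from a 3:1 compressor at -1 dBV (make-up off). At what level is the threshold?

Input is 18 dB above T (since output overshoot × R = input overshoot: (-1 − T)·3 = 11 − T gives T = -7 dBV).
Check: -7 + (11 − (-7))/3 = -7 + 6 = -1 dBV. ✓

-7 dBV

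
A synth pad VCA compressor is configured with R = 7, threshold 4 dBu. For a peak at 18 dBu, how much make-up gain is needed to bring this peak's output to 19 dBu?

13 dB

Overshoot 14 dB → 14/7 = 2 dB after compression, so the compressed level is 4 + 2 = 6 dBu.
Make-up = target − compressed = 19 − 6 = 13 dB.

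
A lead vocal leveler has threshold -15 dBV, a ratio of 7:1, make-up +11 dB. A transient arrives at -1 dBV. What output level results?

-1 dBV sits 14 dB over threshold.
At 7:1 the overshoot is divided by 7, leaving 2 dB above threshold.
So the level is -15 + 2 = -13 dBV; make-up adds 11 dB, giving -2 dBV.

-2 dBV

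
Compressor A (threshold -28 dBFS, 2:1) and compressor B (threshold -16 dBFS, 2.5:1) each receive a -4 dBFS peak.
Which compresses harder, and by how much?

A, by 4.8 dB

A: overshoot 24 dB → output overshoot 12 dB → GR 12 dB.
B: overshoot 12 dB → output overshoot 4.8 dB → GR 7.2 dB.
A reduces 4.8 dB more.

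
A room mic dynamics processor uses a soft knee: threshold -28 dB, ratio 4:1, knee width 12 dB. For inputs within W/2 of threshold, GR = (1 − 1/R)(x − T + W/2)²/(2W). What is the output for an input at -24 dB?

x − T + W/2 = -24 − (-28) + 6 = 10.
GR = (1 − 1/4) × 10² / 24 = 0.75 × 100 / 24 = 3.125 dB.
Output = -24 − 3.125 = -27.125 dB.

-27.125 dB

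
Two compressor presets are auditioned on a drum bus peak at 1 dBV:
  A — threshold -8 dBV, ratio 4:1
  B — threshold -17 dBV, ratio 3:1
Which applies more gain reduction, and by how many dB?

B, by 5.25 dB

A: overshoot 9 dB → output overshoot 2.25 dB → GR 6.75 dB.
B: overshoot 18 dB → output overshoot 6 dB → GR 12 dB.
Difference: 5.25 dB in favour of B.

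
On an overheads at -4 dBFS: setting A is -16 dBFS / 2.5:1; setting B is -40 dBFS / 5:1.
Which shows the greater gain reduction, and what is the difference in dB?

A: overshoot 12 dB → output overshoot 4.8 dB → GR 7.2 dB.
B: overshoot 36 dB → output overshoot 7.2 dB → GR 28.8 dB.
B reduces 21.6 dB more.

B, by 21.6 dB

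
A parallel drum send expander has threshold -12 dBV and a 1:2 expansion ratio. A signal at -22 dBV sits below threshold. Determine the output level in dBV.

-32 dBV

Below threshold, a 1:2 expander applies gain = (2−1)×(T − x) of attenuation.
(2−1) × 10 = 10 dB, so output = -22 − 10 = -32 dBV.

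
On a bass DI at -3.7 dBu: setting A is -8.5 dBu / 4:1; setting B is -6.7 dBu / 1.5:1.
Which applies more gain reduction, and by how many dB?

A, by 2.6 dB

A: GR = 4.8 − 4.8/4 = 3.6 dB.
B: GR = 3 − 3/1.5 = 1 dB.
A applies 2.6 dB more gain reduction.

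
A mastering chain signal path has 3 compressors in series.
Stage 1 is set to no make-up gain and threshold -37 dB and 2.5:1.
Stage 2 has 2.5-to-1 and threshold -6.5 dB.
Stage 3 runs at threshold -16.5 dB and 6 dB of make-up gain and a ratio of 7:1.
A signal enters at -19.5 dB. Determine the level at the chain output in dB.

Stage 1: overshoot 17.5 dB → 17.5/2.5 = 7 dB → -30 dB.
Stage 2: -30 dB is at or below the -6.5 dB threshold — no compression; output -30 dB.
Stage 3: -30 dB is at or below the -16.5 dB threshold — no compression; make-up brings it to -24 dB.

-24 dB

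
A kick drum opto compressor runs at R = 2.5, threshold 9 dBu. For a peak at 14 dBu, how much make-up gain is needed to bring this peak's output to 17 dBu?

The peak compresses to 9 + 5/2.5 = 11 dBu.
To reach 17 dBu requires 17 − 11 = 6 dB of make-up.

6 dB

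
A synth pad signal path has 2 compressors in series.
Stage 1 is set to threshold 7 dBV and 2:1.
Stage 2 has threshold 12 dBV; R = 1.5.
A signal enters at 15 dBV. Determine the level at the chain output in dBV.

Stage 1: overshoot 8 dB → 8/2 = 4 dB → 11 dBV.
Stage 2: below threshold (11 ≤ 12); passes unchanged; output 11 dBV.

11 dBV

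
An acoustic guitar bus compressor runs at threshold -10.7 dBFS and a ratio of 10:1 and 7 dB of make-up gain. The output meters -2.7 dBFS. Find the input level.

-0.7 dBFS

Stripping the +7 dB make-up gives -9.7 dBFS at the gain stage.
The compressed level sits -9.7 − (-10.7) = 1 dB over threshold.
Before 10:1 compression the overshoot was 1 × 10 = 10 dB, so input = -10.7 + 10 = -0.7 dBFS.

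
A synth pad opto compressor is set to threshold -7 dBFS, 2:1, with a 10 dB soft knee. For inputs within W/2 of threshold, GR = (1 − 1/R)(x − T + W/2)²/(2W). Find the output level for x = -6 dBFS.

-6.9 dBFS

x − T + W/2 = -6 − (-7) + 5 = 6.
GR = (1 − 1/2) × 6² / 20 = 0.5 × 36 / 20 = 0.9 dB.
Output = -6 − 0.9 = -6.9 dBFS.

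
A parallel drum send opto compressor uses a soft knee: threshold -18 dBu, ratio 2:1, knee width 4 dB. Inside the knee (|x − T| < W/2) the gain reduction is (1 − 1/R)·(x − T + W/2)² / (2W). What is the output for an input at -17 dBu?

-17.5625 dBu

x − T + W/2 = -17 − (-18) + 2 = 3.
GR = (1 − 1/2) × 3² / 8 = 0.5 × 9 / 8 = 0.5625 dB.
Output = -17 − 0.5625 = -17.5625 dBu.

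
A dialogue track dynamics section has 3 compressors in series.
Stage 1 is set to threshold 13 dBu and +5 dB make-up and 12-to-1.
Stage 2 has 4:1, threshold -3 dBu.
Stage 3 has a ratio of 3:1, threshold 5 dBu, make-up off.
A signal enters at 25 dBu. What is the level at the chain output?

Stage 1: 12 dB above 13 dBu, reduced 12:1 to 1 dB above → 14 dBu; +5 dB make-up → 19 dBu.
Stage 2: 19 dBu is 22 dB over -3 dBu; at 4:1 that becomes 5.5 dB over, giving 2.5 dBu.
Stage 3: 2.5 dBu ≤ 5 dBu, so stage 3 doesn't engage; output 2.5 dBu.

2.5 dBu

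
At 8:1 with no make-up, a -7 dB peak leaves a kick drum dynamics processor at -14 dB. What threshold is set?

Gain reduction = -7 − (-14) = 7 dB; output overshoot = GR / (R − 1) = 7 / 7 = 1 dB.
Threshold = output − output overshoot = -14 − 1 = -15 dB.

-15 dB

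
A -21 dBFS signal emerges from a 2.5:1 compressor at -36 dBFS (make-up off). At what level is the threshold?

-46 dBFS

Let T be the threshold. Output overshoot = (input overshoot)/R, so -36 − T = (-21 − T)/2.5.
2.5·(-36 − T) = -21 − T → 1.5·T = -90 − (-21) = -69.
T = -69/1.5 = -46 dBFS.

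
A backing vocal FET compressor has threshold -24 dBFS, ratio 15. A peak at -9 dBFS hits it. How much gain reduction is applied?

-9 dBFS exceeds the threshold by 15 dB.
At 15:1, output sits 15/15 = 1 dB above threshold.
Gain reduction = 15 − 1 = 14 dB.

14 dB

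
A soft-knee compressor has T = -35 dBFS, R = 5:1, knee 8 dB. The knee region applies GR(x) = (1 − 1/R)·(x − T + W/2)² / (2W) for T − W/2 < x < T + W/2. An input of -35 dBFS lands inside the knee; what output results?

-35.8 dBFS

x − T + W/2 = -35 − (-35) + 4 = 4.
GR = (1 − 1/5) × 4² / 16 = 0.8 × 16 / 16 = 0.8 dB.
Output = -35 − 0.8 = -35.8 dBFS.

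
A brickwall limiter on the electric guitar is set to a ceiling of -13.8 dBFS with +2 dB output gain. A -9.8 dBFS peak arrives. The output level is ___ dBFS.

-11.8 dBFS

A brickwall limiter is an ∞:1 compressor: any input above the ceiling is clamped to -13.8 dBFS.
Output gain then adds 2 dB: -13.8 + 2 = -11.8 dBFS.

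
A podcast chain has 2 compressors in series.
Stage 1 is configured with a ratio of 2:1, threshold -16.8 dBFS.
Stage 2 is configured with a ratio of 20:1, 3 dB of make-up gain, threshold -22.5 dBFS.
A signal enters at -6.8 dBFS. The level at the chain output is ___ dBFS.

-18.965 dBFS

Stage 1: -6.8 dBFS is 10 dB over -16.8 dBFS; at 2:1 that becomes 5 dB over, giving -11.8 dBFS.
Stage 2: 10.7 dB above -22.5 dBFS, reduced 20:1 to 0.535 dB above → -21.965 dBFS; +3 dB make-up → -18.965 dBFS.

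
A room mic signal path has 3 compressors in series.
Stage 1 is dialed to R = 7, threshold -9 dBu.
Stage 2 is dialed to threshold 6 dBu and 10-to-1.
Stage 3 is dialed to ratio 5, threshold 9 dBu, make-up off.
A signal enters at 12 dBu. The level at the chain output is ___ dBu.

-6 dBu

Stage 1: 12 dBu is 21 dB over -9 dBu; at 7:1 that becomes 3 dB over, giving -6 dBu.
Stage 2: -6 dBu is at or below the 6 dBu threshold — no compression; output -6 dBu.
Stage 3: -6 dBu ≤ 9 dBu, so stage 3 doesn't engage; output -6 dBu.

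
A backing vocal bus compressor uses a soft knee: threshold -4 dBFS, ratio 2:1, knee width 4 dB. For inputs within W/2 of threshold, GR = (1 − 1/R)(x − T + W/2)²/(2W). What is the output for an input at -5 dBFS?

x − T + W/2 = -5 − (-4) + 2 = 1.
GR = (1 − 1/2) × 1² / 8 = 0.5 × 1 / 8 = 0.0625 dB.
Output = -5 − 0.0625 = -5.0625 dBFS.

-5.0625 dBFS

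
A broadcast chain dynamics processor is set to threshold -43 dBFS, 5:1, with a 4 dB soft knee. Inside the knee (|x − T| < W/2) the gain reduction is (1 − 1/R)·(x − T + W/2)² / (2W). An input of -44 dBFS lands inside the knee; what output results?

x − T + W/2 = -44 − (-43) + 2 = 1.
GR = (1 − 1/5) × 1² / 8 = 0.8 × 1 / 8 = 0.1 dB.
Output = -44 − 0.1 = -44.1 dBFS.

-44.1 dBFS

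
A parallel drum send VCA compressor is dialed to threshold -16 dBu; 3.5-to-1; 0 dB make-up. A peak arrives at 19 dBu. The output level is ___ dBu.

The input is 35 dB above the -16 dBu threshold.
The 35 dB excess becomes 10 dB after 3.5:1 reduction.
So the level is -16 + 10 = -6 dBu.

-6 dBu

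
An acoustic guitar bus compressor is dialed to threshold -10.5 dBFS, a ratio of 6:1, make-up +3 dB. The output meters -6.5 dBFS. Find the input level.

Stripping the +3 dB make-up gives -9.5 dBFS at the gain stage.
That's 1 dB above the -10.5 dBFS threshold.
Undo the ratio: input overshoot = 1 × 6 = 6 dB, giving input = -4.5 dBFS.

-4.5 dBFS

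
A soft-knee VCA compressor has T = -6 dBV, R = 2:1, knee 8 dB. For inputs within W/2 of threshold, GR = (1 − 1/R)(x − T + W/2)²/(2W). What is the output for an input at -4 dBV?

-5.125 dBV

x − T + W/2 = -4 − (-6) + 4 = 6.
GR = (1 − 1/2) × 6² / 16 = 0.5 × 36 / 16 = 1.125 dB.
Output = -4 − 1.125 = -5.125 dBV.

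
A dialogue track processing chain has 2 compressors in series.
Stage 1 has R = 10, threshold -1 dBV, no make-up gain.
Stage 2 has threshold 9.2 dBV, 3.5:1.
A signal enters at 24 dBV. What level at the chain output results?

Stage 1: 24 dBV is 25 dB over -1 dBV; at 10:1 that becomes 2.5 dB over, giving 1.5 dBV.
Stage 2: below threshold (1.5 ≤ 9.2); passes unchanged; output 1.5 dBV.

1.5 dBV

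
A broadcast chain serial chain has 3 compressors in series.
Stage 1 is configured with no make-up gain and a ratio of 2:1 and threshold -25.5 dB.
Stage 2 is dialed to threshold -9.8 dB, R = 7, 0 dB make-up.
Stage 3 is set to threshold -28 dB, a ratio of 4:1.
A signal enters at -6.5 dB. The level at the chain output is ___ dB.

Stage 1: 19 dB above -25.5 dB, reduced 2:1 to 9.5 dB above → -16 dB.
Stage 2: -16 dB ≤ -9.8 dB, so stage 2 doesn't engage; output -16 dB.
Stage 3: -16 dB is 12 dB over -28 dB; at 4:1 that becomes 3 dB over, giving -25 dB.

-25 dB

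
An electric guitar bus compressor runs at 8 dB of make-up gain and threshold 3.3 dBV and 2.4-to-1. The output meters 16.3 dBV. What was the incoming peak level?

15.3 dBV

Remove make-up: 16.3 − 8 = 8.3 dBV.
That's 5 dB above the 3.3 dBV threshold.
Undo the ratio: input overshoot = 5 × 2.4 = 12 dB, giving input = 15.3 dBV.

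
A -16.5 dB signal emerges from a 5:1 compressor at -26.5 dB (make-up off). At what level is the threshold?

Input is 12.5 dB above T (since output overshoot × R = input overshoot: (-26.5 − T)·5 = -16.5 − T gives T = -29 dB).
Check: -29 + (-16.5 − (-29))/5 = -29 + 2.5 = -26.5 dB. ✓

-29 dB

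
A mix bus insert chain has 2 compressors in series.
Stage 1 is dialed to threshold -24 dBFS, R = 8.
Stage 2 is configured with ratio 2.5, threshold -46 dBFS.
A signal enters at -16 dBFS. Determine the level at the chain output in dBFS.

Stage 1: overshoot 8 dB → 8/8 = 1 dB → -23 dBFS.
Stage 2: overshoot 23 dB → 23/2.5 = 9.2 dB → -36.8 dBFS.

-36.8 dBFS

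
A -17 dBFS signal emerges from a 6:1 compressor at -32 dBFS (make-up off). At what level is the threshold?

Let T be the threshold. Output overshoot = (input overshoot)/R, so -32 − T = (-17 − T)/6.
6·(-32 − T) = -17 − T → 5·T = -192 − (-17) = -175.
T = -175/5 = -35 dBFS.

-35 dBFS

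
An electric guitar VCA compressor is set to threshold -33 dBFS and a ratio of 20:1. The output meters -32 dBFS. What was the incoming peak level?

Post-compression overshoot = -32 − (-33) = 1 dB.
Before 20:1 compression the overshoot was 1 × 20 = 20 dB, so input = -33 + 20 = -13 dBFS.

-13 dBFS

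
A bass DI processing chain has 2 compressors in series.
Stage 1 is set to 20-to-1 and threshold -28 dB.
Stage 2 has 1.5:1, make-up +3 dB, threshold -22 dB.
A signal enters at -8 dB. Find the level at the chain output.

Stage 1: overshoot 20 dB → 20/20 = 1 dB → -27 dB.
Stage 2: below threshold (-27 ≤ -22); passes unchanged; make-up brings it to -24 dB.

-24 dB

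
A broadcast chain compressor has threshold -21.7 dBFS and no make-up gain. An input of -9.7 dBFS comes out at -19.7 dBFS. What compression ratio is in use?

6:1

Input overshoot = -9.7 − (-21.7) = 12 dB; output overshoot = -19.7 − (-21.7) = 2 dB.
Ratio = 12 / 2 = 6.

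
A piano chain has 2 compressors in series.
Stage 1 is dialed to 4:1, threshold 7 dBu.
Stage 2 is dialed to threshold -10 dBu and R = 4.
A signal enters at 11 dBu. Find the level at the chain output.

Stage 1: 4 dB above 7 dBu, reduced 4:1 to 1 dB above → 8 dBu.
Stage 2: overshoot 18 dB → 18/4 = 4.5 dB → -5.5 dBu.

-5.5 dBu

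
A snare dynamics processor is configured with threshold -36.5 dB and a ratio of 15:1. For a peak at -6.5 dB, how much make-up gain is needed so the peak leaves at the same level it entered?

28 dB

Overshoot 30 dB → 30/15 = 2 dB after compression, so the compressed level is -36.5 + 2 = -34.5 dB.
Make-up = target − compressed = -6.5 − (-34.5) = 28 dB.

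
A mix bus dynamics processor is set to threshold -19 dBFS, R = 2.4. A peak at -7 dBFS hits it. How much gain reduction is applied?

-7 dBFS exceeds the threshold by 12 dB.
After 2.4:1 compression the overshoot becomes 12/2.4 = 5 dB.
GR = overshoot in − overshoot out = 12 − 5 = 7 dB.

7 dB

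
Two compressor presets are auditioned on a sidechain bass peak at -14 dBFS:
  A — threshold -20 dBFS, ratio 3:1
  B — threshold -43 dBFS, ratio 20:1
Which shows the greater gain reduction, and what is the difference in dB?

A: overshoot 6 dB → output overshoot 2 dB → GR 4 dB.
B: overshoot 29 dB → output overshoot 1.45 dB → GR 27.55 dB.
Difference: 23.55 dB in favour of B.

B, by 23.55 dB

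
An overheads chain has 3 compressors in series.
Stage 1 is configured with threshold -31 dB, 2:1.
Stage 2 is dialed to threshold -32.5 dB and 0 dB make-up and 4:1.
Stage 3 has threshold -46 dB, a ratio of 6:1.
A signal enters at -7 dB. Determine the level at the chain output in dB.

Stage 1: -7 dB is 24 dB over -31 dB; at 2:1 that becomes 12 dB over, giving -19 dB.
Stage 2: -19 dB is 13.5 dB over -32.5 dB; at 4:1 that becomes 3.375 dB over, giving -29.125 dB.
Stage 3: overshoot 16.875 dB → 16.875/6 = 2.8125 dB → -43.1875 dB.

-43.1875 dB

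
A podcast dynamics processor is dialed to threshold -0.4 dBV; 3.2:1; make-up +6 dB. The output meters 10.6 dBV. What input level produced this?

15.6 dBV

Stripping the +6 dB make-up gives 4.6 dBV at the gain stage.
That's 5 dB above the -0.4 dBV threshold.
Before 3.2:1 compression the overshoot was 5 × 3.2 = 16 dB, so input = -0.4 + 16 = 15.6 dBV.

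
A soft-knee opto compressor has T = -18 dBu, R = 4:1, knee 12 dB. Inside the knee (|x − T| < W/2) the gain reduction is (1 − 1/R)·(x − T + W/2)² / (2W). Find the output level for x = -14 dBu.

-17.125 dBu

x − T + W/2 = -14 − (-18) + 6 = 10.
GR = (1 − 1/4) × 10² / 24 = 0.75 × 100 / 24 = 3.125 dB.
Output = -14 − 3.125 = -17.125 dBu.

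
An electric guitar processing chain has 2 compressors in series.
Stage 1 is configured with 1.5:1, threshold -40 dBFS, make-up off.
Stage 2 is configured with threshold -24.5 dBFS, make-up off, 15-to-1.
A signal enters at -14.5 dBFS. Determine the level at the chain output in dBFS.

-24.4 dBFS

Stage 1: -14.5 dBFS is 25.5 dB over -40 dBFS; at 1.5:1 that becomes 17 dB over, giving -23 dBFS.
Stage 2: -23 dBFS is 1.5 dB over -24.5 dBFS; at 15:1 that becomes 0.1 dB over, giving -24.4 dBFS.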